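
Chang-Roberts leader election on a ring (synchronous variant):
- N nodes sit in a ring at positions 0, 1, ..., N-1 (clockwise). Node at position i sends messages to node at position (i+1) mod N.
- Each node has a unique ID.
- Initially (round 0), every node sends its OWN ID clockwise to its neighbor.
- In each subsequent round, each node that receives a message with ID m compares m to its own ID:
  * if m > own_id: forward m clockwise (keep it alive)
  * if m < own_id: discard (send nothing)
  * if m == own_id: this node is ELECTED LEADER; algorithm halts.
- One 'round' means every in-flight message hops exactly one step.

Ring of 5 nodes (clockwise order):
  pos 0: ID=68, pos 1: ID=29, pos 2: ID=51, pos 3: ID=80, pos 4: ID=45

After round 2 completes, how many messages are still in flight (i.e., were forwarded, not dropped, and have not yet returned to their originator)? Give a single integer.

Round 1: pos1(id29) recv 68: fwd; pos2(id51) recv 29: drop; pos3(id80) recv 51: drop; pos4(id45) recv 80: fwd; pos0(id68) recv 45: drop
Round 2: pos2(id51) recv 68: fwd; pos0(id68) recv 80: fwd
After round 2: 2 messages still in flight

Answer: 2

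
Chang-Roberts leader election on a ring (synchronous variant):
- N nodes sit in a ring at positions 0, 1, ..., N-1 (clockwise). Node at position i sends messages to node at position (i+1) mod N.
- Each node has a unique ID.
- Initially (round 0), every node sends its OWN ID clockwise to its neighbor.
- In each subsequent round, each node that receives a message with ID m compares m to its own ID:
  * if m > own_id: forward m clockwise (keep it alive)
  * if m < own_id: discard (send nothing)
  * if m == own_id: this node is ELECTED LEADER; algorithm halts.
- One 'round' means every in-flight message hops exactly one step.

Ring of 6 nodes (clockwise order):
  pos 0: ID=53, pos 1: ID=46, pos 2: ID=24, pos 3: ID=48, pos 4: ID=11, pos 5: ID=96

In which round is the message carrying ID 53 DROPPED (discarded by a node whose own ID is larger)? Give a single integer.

Answer: 5

Derivation:
Round 1: pos1(id46) recv 53: fwd; pos2(id24) recv 46: fwd; pos3(id48) recv 24: drop; pos4(id11) recv 48: fwd; pos5(id96) recv 11: drop; pos0(id53) recv 96: fwd
Round 2: pos2(id24) recv 53: fwd; pos3(id48) recv 46: drop; pos5(id96) recv 48: drop; pos1(id46) recv 96: fwd
Round 3: pos3(id48) recv 53: fwd; pos2(id24) recv 96: fwd
Round 4: pos4(id11) recv 53: fwd; pos3(id48) recv 96: fwd
Round 5: pos5(id96) recv 53: drop; pos4(id11) recv 96: fwd
Round 6: pos5(id96) recv 96: ELECTED
Message ID 53 originates at pos 0; dropped at pos 5 in round 5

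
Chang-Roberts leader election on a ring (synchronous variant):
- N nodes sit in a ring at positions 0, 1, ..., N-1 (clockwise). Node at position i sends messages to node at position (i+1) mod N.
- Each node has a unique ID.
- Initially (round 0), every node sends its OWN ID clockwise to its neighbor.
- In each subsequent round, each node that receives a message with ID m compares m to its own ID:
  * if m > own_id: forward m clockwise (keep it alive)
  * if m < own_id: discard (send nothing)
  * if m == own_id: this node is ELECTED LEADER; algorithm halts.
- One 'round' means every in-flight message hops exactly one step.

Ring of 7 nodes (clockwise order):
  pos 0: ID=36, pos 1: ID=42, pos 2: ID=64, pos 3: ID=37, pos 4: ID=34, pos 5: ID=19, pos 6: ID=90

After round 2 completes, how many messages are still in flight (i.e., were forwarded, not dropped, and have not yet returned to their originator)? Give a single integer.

Answer: 3

Derivation:
Round 1: pos1(id42) recv 36: drop; pos2(id64) recv 42: drop; pos3(id37) recv 64: fwd; pos4(id34) recv 37: fwd; pos5(id19) recv 34: fwd; pos6(id90) recv 19: drop; pos0(id36) recv 90: fwd
Round 2: pos4(id34) recv 64: fwd; pos5(id19) recv 37: fwd; pos6(id90) recv 34: drop; pos1(id42) recv 90: fwd
After round 2: 3 messages still in flight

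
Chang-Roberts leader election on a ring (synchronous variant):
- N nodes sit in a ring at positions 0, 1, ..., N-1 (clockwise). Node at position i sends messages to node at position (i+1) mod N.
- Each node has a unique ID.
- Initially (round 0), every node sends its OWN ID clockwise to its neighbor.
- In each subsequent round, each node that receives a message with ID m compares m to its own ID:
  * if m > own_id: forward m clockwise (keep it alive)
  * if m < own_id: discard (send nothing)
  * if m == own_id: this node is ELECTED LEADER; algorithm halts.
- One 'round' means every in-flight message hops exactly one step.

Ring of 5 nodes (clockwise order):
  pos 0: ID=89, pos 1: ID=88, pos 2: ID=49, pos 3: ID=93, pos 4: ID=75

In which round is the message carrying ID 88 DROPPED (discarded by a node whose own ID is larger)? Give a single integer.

Round 1: pos1(id88) recv 89: fwd; pos2(id49) recv 88: fwd; pos3(id93) recv 49: drop; pos4(id75) recv 93: fwd; pos0(id89) recv 75: drop
Round 2: pos2(id49) recv 89: fwd; pos3(id93) recv 88: drop; pos0(id89) recv 93: fwd
Round 3: pos3(id93) recv 89: drop; pos1(id88) recv 93: fwd
Round 4: pos2(id49) recv 93: fwd
Round 5: pos3(id93) recv 93: ELECTED
Message ID 88 originates at pos 1; dropped at pos 3 in round 2

Answer: 2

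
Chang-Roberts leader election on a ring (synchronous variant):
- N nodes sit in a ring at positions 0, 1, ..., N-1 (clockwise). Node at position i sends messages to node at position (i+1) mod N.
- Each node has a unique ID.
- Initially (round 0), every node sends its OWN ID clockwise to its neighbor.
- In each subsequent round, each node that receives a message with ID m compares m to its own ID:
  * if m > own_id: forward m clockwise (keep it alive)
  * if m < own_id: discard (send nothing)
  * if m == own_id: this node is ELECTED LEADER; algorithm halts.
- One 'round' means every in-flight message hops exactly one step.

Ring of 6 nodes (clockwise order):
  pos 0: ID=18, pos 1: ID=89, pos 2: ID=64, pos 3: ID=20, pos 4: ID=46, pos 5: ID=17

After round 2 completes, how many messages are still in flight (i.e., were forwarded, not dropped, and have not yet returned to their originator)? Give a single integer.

Answer: 3

Derivation:
Round 1: pos1(id89) recv 18: drop; pos2(id64) recv 89: fwd; pos3(id20) recv 64: fwd; pos4(id46) recv 20: drop; pos5(id17) recv 46: fwd; pos0(id18) recv 17: drop
Round 2: pos3(id20) recv 89: fwd; pos4(id46) recv 64: fwd; pos0(id18) recv 46: fwd
After round 2: 3 messages still in flight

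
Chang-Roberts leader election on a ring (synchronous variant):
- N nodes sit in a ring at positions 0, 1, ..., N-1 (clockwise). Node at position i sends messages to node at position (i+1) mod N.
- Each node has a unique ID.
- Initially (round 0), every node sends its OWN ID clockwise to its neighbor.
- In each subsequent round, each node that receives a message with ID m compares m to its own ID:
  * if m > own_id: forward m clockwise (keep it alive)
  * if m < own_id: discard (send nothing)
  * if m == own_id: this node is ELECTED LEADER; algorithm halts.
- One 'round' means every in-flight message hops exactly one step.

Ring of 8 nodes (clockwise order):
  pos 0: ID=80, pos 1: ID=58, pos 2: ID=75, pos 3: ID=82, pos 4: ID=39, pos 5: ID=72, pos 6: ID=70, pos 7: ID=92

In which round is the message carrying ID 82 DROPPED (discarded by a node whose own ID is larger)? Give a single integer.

Answer: 4

Derivation:
Round 1: pos1(id58) recv 80: fwd; pos2(id75) recv 58: drop; pos3(id82) recv 75: drop; pos4(id39) recv 82: fwd; pos5(id72) recv 39: drop; pos6(id70) recv 72: fwd; pos7(id92) recv 70: drop; pos0(id80) recv 92: fwd
Round 2: pos2(id75) recv 80: fwd; pos5(id72) recv 82: fwd; pos7(id92) recv 72: drop; pos1(id58) recv 92: fwd
Round 3: pos3(id82) recv 80: drop; pos6(id70) recv 82: fwd; pos2(id75) recv 92: fwd
Round 4: pos7(id92) recv 82: drop; pos3(id82) recv 92: fwd
Round 5: pos4(id39) recv 92: fwd
Round 6: pos5(id72) recv 92: fwd
Round 7: pos6(id70) recv 92: fwd
Round 8: pos7(id92) recv 92: ELECTED
Message ID 82 originates at pos 3; dropped at pos 7 in round 4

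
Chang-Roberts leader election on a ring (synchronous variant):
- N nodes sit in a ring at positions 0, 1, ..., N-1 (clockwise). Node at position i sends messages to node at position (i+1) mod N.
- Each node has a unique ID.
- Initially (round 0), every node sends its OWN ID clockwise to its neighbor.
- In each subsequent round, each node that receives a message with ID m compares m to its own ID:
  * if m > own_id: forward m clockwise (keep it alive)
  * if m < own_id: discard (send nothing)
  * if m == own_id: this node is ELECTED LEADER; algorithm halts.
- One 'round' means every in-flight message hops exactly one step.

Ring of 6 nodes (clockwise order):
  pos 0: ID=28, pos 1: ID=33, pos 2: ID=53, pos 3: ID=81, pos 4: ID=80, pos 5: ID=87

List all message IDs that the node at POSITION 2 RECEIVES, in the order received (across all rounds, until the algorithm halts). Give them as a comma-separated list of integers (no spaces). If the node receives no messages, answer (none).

Round 1: pos1(id33) recv 28: drop; pos2(id53) recv 33: drop; pos3(id81) recv 53: drop; pos4(id80) recv 81: fwd; pos5(id87) recv 80: drop; pos0(id28) recv 87: fwd
Round 2: pos5(id87) recv 81: drop; pos1(id33) recv 87: fwd
Round 3: pos2(id53) recv 87: fwd
Round 4: pos3(id81) recv 87: fwd
Round 5: pos4(id80) recv 87: fwd
Round 6: pos5(id87) recv 87: ELECTED

Answer: 33,87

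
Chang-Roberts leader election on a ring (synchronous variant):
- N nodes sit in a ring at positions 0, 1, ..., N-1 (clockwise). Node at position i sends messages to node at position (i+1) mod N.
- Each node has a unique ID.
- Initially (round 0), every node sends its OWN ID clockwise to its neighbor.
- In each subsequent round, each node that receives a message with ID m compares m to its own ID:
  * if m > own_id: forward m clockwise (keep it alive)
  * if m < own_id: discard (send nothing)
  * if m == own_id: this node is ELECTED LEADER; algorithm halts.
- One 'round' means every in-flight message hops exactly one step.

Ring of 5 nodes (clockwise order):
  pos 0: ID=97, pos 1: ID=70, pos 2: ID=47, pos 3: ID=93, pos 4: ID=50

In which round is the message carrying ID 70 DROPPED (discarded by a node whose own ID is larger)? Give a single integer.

Answer: 2

Derivation:
Round 1: pos1(id70) recv 97: fwd; pos2(id47) recv 70: fwd; pos3(id93) recv 47: drop; pos4(id50) recv 93: fwd; pos0(id97) recv 50: drop
Round 2: pos2(id47) recv 97: fwd; pos3(id93) recv 70: drop; pos0(id97) recv 93: drop
Round 3: pos3(id93) recv 97: fwd
Round 4: pos4(id50) recv 97: fwd
Round 5: pos0(id97) recv 97: ELECTED
Message ID 70 originates at pos 1; dropped at pos 3 in round 2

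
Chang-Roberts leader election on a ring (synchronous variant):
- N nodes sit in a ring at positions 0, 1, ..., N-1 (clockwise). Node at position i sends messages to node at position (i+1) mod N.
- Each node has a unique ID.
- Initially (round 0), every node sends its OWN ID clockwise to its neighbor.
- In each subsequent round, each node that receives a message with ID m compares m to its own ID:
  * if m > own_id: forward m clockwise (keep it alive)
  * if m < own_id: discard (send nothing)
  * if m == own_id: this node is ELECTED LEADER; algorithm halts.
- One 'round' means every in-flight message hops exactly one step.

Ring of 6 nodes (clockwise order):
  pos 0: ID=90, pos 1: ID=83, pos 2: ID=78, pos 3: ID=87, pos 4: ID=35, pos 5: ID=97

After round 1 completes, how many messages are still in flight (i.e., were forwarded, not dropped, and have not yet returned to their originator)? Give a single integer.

Round 1: pos1(id83) recv 90: fwd; pos2(id78) recv 83: fwd; pos3(id87) recv 78: drop; pos4(id35) recv 87: fwd; pos5(id97) recv 35: drop; pos0(id90) recv 97: fwd
After round 1: 4 messages still in flight

Answer: 4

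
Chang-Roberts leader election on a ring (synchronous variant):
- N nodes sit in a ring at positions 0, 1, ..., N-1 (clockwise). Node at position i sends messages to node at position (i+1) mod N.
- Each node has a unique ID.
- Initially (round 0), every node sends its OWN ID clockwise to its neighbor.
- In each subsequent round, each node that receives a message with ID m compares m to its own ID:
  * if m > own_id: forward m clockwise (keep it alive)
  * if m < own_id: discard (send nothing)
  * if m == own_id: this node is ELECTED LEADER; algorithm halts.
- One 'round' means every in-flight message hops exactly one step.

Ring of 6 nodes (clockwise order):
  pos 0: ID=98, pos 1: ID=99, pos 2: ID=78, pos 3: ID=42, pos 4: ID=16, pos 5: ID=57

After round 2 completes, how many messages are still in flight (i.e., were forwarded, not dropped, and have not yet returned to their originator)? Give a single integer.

Round 1: pos1(id99) recv 98: drop; pos2(id78) recv 99: fwd; pos3(id42) recv 78: fwd; pos4(id16) recv 42: fwd; pos5(id57) recv 16: drop; pos0(id98) recv 57: drop
Round 2: pos3(id42) recv 99: fwd; pos4(id16) recv 78: fwd; pos5(id57) recv 42: drop
After round 2: 2 messages still in flight

Answer: 2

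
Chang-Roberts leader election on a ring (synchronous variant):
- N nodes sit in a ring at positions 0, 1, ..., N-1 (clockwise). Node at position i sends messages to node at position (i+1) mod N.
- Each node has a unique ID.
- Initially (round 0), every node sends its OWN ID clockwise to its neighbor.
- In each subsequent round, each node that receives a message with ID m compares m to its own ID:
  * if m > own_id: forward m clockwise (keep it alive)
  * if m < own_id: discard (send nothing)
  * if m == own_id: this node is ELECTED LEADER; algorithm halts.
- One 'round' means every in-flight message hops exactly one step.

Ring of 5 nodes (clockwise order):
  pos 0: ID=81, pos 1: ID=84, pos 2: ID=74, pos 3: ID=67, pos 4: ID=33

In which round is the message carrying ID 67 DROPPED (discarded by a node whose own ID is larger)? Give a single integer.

Answer: 2

Derivation:
Round 1: pos1(id84) recv 81: drop; pos2(id74) recv 84: fwd; pos3(id67) recv 74: fwd; pos4(id33) recv 67: fwd; pos0(id81) recv 33: drop
Round 2: pos3(id67) recv 84: fwd; pos4(id33) recv 74: fwd; pos0(id81) recv 67: drop
Round 3: pos4(id33) recv 84: fwd; pos0(id81) recv 74: drop
Round 4: pos0(id81) recv 84: fwd
Round 5: pos1(id84) recv 84: ELECTED
Message ID 67 originates at pos 3; dropped at pos 0 in round 2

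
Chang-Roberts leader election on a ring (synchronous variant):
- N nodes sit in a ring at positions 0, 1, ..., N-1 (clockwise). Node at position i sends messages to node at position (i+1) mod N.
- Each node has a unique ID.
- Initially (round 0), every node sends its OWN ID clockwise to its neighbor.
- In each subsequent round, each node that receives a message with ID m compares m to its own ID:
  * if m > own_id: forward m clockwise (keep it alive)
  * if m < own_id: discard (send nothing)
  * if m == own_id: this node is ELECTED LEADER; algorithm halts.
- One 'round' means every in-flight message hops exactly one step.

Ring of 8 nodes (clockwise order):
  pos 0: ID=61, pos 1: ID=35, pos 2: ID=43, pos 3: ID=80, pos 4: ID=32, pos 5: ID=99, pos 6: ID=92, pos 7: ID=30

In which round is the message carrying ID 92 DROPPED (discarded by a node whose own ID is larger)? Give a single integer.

Answer: 7

Derivation:
Round 1: pos1(id35) recv 61: fwd; pos2(id43) recv 35: drop; pos3(id80) recv 43: drop; pos4(id32) recv 80: fwd; pos5(id99) recv 32: drop; pos6(id92) recv 99: fwd; pos7(id30) recv 92: fwd; pos0(id61) recv 30: drop
Round 2: pos2(id43) recv 61: fwd; pos5(id99) recv 80: drop; pos7(id30) recv 99: fwd; pos0(id61) recv 92: fwd
Round 3: pos3(id80) recv 61: drop; pos0(id61) recv 99: fwd; pos1(id35) recv 92: fwd
Round 4: pos1(id35) recv 99: fwd; pos2(id43) recv 92: fwd
Round 5: pos2(id43) recv 99: fwd; pos3(id80) recv 92: fwd
Round 6: pos3(id80) recv 99: fwd; pos4(id32) recv 92: fwd
Round 7: pos4(id32) recv 99: fwd; pos5(id99) recv 92: drop
Round 8: pos5(id99) recv 99: ELECTED
Message ID 92 originates at pos 6; dropped at pos 5 in round 7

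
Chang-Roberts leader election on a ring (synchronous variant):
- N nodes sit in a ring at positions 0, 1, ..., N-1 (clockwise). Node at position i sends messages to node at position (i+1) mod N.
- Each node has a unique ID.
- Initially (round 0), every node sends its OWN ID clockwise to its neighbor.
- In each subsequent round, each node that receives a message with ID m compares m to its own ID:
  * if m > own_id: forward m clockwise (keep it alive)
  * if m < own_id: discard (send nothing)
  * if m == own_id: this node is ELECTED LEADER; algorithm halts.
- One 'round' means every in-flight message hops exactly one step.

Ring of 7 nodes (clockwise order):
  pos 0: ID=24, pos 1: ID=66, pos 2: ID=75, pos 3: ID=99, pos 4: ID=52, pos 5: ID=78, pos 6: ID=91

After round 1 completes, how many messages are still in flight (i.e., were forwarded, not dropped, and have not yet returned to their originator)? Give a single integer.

Answer: 2

Derivation:
Round 1: pos1(id66) recv 24: drop; pos2(id75) recv 66: drop; pos3(id99) recv 75: drop; pos4(id52) recv 99: fwd; pos5(id78) recv 52: drop; pos6(id91) recv 78: drop; pos0(id24) recv 91: fwd
After round 1: 2 messages still in flight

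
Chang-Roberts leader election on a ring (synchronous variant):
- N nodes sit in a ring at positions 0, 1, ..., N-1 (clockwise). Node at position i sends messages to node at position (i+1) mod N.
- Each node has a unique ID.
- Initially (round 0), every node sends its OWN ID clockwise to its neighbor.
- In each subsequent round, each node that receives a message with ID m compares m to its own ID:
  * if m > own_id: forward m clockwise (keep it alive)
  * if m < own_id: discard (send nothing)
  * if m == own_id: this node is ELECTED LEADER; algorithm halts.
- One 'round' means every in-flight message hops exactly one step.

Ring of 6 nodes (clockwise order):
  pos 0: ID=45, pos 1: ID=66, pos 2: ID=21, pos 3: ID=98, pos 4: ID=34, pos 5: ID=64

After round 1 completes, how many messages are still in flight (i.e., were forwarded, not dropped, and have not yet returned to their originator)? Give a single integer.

Round 1: pos1(id66) recv 45: drop; pos2(id21) recv 66: fwd; pos3(id98) recv 21: drop; pos4(id34) recv 98: fwd; pos5(id64) recv 34: drop; pos0(id45) recv 64: fwd
After round 1: 3 messages still in flight

Answer: 3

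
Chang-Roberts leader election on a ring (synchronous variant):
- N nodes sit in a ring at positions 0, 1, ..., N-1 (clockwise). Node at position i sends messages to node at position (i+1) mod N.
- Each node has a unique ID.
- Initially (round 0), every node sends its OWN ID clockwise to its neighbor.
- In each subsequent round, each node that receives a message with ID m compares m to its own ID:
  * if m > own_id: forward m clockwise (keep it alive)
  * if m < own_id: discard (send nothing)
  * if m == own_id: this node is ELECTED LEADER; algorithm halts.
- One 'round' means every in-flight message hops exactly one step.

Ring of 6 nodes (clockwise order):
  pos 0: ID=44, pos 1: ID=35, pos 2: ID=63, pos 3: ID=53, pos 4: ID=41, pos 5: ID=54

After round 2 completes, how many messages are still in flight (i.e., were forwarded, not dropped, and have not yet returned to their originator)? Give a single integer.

Answer: 2

Derivation:
Round 1: pos1(id35) recv 44: fwd; pos2(id63) recv 35: drop; pos3(id53) recv 63: fwd; pos4(id41) recv 53: fwd; pos5(id54) recv 41: drop; pos0(id44) recv 54: fwd
Round 2: pos2(id63) recv 44: drop; pos4(id41) recv 63: fwd; pos5(id54) recv 53: drop; pos1(id35) recv 54: fwd
After round 2: 2 messages still in flight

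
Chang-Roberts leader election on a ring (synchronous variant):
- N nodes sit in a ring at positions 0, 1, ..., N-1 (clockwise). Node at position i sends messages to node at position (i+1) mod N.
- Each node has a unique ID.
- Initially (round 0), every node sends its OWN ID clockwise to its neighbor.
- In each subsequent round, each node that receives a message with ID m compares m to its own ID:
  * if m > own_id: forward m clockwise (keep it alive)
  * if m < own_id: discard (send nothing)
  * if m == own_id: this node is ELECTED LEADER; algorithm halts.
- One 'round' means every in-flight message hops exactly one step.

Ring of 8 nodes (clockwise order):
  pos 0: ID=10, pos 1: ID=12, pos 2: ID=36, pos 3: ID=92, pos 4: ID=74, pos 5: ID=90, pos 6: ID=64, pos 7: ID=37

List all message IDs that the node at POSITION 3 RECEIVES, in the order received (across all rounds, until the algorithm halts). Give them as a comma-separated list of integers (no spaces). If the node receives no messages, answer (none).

Answer: 36,37,64,90,92

Derivation:
Round 1: pos1(id12) recv 10: drop; pos2(id36) recv 12: drop; pos3(id92) recv 36: drop; pos4(id74) recv 92: fwd; pos5(id90) recv 74: drop; pos6(id64) recv 90: fwd; pos7(id37) recv 64: fwd; pos0(id10) recv 37: fwd
Round 2: pos5(id90) recv 92: fwd; pos7(id37) recv 90: fwd; pos0(id10) recv 64: fwd; pos1(id12) recv 37: fwd
Round 3: pos6(id64) recv 92: fwd; pos0(id10) recv 90: fwd; pos1(id12) recv 64: fwd; pos2(id36) recv 37: fwd
Round 4: pos7(id37) recv 92: fwd; pos1(id12) recv 90: fwd; pos2(id36) recv 64: fwd; pos3(id92) recv 37: drop
Round 5: pos0(id10) recv 92: fwd; pos2(id36) recv 90: fwd; pos3(id92) recv 64: drop
Round 6: pos1(id12) recv 92: fwd; pos3(id92) recv 90: drop
Round 7: pos2(id36) recv 92: fwd
Round 8: pos3(id92) recv 92: ELECTED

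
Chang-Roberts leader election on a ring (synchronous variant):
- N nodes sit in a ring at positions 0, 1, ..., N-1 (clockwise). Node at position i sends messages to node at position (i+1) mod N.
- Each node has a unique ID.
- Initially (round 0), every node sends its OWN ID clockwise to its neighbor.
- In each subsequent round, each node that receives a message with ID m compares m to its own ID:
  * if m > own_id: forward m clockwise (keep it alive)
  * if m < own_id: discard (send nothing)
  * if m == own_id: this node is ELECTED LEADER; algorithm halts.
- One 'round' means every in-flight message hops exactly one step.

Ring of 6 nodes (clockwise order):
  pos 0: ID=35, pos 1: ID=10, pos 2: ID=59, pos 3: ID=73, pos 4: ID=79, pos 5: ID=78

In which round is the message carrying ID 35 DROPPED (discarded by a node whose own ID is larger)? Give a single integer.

Round 1: pos1(id10) recv 35: fwd; pos2(id59) recv 10: drop; pos3(id73) recv 59: drop; pos4(id79) recv 73: drop; pos5(id78) recv 79: fwd; pos0(id35) recv 78: fwd
Round 2: pos2(id59) recv 35: drop; pos0(id35) recv 79: fwd; pos1(id10) recv 78: fwd
Round 3: pos1(id10) recv 79: fwd; pos2(id59) recv 78: fwd
Round 4: pos2(id59) recv 79: fwd; pos3(id73) recv 78: fwd
Round 5: pos3(id73) recv 79: fwd; pos4(id79) recv 78: drop
Round 6: pos4(id79) recv 79: ELECTED
Message ID 35 originates at pos 0; dropped at pos 2 in round 2

Answer: 2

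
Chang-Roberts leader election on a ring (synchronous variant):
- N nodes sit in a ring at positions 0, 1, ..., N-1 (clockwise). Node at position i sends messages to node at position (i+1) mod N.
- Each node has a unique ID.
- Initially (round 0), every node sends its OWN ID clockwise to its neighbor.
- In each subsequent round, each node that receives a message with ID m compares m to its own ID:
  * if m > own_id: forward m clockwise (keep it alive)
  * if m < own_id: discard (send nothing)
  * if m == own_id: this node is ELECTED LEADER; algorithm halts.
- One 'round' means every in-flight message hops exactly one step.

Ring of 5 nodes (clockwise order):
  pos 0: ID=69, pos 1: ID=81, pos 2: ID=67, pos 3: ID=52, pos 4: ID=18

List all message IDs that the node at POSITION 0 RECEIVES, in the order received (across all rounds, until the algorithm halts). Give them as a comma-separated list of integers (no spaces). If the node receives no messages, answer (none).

Round 1: pos1(id81) recv 69: drop; pos2(id67) recv 81: fwd; pos3(id52) recv 67: fwd; pos4(id18) recv 52: fwd; pos0(id69) recv 18: drop
Round 2: pos3(id52) recv 81: fwd; pos4(id18) recv 67: fwd; pos0(id69) recv 52: drop
Round 3: pos4(id18) recv 81: fwd; pos0(id69) recv 67: drop
Round 4: pos0(id69) recv 81: fwd
Round 5: pos1(id81) recv 81: ELECTED

Answer: 18,52,67,81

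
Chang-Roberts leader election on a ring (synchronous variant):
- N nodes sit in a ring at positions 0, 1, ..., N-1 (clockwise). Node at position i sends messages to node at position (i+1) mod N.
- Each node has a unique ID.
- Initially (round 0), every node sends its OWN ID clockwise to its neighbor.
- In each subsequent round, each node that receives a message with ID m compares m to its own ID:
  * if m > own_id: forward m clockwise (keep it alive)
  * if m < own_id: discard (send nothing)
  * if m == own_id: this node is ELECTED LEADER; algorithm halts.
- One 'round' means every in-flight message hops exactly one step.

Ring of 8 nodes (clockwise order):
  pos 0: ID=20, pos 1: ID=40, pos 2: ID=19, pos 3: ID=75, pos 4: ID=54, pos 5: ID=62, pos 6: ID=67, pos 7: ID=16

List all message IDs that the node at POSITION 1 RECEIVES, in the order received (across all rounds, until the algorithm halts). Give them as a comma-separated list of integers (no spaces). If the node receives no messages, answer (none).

Round 1: pos1(id40) recv 20: drop; pos2(id19) recv 40: fwd; pos3(id75) recv 19: drop; pos4(id54) recv 75: fwd; pos5(id62) recv 54: drop; pos6(id67) recv 62: drop; pos7(id16) recv 67: fwd; pos0(id20) recv 16: drop
Round 2: pos3(id75) recv 40: drop; pos5(id62) recv 75: fwd; pos0(id20) recv 67: fwd
Round 3: pos6(id67) recv 75: fwd; pos1(id40) recv 67: fwd
Round 4: pos7(id16) recv 75: fwd; pos2(id19) recv 67: fwd
Round 5: pos0(id20) recv 75: fwd; pos3(id75) recv 67: drop
Round 6: pos1(id40) recv 75: fwd
Round 7: pos2(id19) recv 75: fwd
Round 8: pos3(id75) recv 75: ELECTED

Answer: 20,67,75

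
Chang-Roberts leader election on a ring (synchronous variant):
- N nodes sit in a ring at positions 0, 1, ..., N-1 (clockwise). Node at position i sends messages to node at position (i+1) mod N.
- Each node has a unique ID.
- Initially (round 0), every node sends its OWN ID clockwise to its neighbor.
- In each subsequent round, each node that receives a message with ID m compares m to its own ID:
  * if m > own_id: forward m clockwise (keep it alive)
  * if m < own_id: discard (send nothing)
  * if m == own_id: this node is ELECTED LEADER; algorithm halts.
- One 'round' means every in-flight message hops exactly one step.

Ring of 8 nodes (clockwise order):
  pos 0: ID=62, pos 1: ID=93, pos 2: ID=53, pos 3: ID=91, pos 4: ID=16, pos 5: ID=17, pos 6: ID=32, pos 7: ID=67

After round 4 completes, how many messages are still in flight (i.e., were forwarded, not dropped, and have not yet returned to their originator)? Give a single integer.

Answer: 2

Derivation:
Round 1: pos1(id93) recv 62: drop; pos2(id53) recv 93: fwd; pos3(id91) recv 53: drop; pos4(id16) recv 91: fwd; pos5(id17) recv 16: drop; pos6(id32) recv 17: drop; pos7(id67) recv 32: drop; pos0(id62) recv 67: fwd
Round 2: pos3(id91) recv 93: fwd; pos5(id17) recv 91: fwd; pos1(id93) recv 67: drop
Round 3: pos4(id16) recv 93: fwd; pos6(id32) recv 91: fwd
Round 4: pos5(id17) recv 93: fwd; pos7(id67) recv 91: fwd
After round 4: 2 messages still in flight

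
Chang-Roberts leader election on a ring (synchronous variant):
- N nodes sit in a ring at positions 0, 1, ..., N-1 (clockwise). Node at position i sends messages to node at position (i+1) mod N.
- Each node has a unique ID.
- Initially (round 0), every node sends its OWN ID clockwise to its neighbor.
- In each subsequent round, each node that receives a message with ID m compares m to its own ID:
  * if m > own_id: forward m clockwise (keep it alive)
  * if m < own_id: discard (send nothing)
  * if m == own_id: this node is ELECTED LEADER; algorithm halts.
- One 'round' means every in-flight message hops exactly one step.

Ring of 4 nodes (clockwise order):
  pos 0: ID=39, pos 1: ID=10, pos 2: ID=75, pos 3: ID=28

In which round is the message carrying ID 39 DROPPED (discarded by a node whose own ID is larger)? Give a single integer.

Answer: 2

Derivation:
Round 1: pos1(id10) recv 39: fwd; pos2(id75) recv 10: drop; pos3(id28) recv 75: fwd; pos0(id39) recv 28: drop
Round 2: pos2(id75) recv 39: drop; pos0(id39) recv 75: fwd
Round 3: pos1(id10) recv 75: fwd
Round 4: pos2(id75) recv 75: ELECTED
Message ID 39 originates at pos 0; dropped at pos 2 in round 2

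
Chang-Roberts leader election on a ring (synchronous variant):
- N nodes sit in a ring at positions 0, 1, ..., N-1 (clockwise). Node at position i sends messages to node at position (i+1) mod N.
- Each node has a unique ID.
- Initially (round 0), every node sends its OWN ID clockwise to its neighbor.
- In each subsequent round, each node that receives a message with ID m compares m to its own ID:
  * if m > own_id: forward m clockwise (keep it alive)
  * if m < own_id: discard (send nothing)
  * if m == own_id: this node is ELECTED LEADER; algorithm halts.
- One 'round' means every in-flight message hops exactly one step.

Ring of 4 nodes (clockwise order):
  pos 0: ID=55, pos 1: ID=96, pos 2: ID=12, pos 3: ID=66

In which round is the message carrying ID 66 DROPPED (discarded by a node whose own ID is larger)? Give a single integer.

Round 1: pos1(id96) recv 55: drop; pos2(id12) recv 96: fwd; pos3(id66) recv 12: drop; pos0(id55) recv 66: fwd
Round 2: pos3(id66) recv 96: fwd; pos1(id96) recv 66: drop
Round 3: pos0(id55) recv 96: fwd
Round 4: pos1(id96) recv 96: ELECTED
Message ID 66 originates at pos 3; dropped at pos 1 in round 2

Answer: 2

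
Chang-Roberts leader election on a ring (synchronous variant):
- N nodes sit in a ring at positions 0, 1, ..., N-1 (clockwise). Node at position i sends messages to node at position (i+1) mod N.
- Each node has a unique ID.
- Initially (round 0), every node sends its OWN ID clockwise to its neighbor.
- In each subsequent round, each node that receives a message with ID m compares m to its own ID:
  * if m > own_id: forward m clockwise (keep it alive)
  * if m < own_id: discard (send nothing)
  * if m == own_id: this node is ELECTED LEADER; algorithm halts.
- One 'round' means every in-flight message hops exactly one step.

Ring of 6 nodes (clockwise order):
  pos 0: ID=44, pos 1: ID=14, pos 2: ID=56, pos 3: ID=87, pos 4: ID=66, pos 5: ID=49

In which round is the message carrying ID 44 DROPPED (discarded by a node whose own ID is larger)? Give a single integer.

Answer: 2

Derivation:
Round 1: pos1(id14) recv 44: fwd; pos2(id56) recv 14: drop; pos3(id87) recv 56: drop; pos4(id66) recv 87: fwd; pos5(id49) recv 66: fwd; pos0(id44) recv 49: fwd
Round 2: pos2(id56) recv 44: drop; pos5(id49) recv 87: fwd; pos0(id44) recv 66: fwd; pos1(id14) recv 49: fwd
Round 3: pos0(id44) recv 87: fwd; pos1(id14) recv 66: fwd; pos2(id56) recv 49: drop
Round 4: pos1(id14) recv 87: fwd; pos2(id56) recv 66: fwd
Round 5: pos2(id56) recv 87: fwd; pos3(id87) recv 66: drop
Round 6: pos3(id87) recv 87: ELECTED
Message ID 44 originates at pos 0; dropped at pos 2 in round 2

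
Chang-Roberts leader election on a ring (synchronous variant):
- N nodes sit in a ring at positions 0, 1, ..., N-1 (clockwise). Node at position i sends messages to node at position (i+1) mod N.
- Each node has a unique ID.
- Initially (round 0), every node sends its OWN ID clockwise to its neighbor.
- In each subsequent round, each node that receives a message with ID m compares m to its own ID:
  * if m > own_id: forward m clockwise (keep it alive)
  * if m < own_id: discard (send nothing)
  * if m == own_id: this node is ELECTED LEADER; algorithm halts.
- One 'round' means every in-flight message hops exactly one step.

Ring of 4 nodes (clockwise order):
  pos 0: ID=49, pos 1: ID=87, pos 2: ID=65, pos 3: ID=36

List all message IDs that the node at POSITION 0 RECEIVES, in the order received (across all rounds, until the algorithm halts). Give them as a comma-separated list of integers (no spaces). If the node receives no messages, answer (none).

Round 1: pos1(id87) recv 49: drop; pos2(id65) recv 87: fwd; pos3(id36) recv 65: fwd; pos0(id49) recv 36: drop
Round 2: pos3(id36) recv 87: fwd; pos0(id49) recv 65: fwd
Round 3: pos0(id49) recv 87: fwd; pos1(id87) recv 65: drop
Round 4: pos1(id87) recv 87: ELECTED

Answer: 36,65,87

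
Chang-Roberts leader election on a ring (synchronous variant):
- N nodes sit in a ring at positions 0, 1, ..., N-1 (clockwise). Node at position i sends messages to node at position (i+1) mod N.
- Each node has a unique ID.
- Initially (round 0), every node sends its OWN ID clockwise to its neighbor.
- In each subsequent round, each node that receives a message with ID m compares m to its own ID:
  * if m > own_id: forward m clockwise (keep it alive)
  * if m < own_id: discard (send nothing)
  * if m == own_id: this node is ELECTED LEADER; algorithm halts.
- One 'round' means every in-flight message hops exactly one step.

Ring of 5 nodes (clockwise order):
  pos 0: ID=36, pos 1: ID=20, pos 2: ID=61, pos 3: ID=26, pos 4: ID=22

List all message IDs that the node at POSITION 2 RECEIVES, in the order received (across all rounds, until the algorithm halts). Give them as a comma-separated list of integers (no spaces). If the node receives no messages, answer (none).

Answer: 20,36,61

Derivation:
Round 1: pos1(id20) recv 36: fwd; pos2(id61) recv 20: drop; pos3(id26) recv 61: fwd; pos4(id22) recv 26: fwd; pos0(id36) recv 22: drop
Round 2: pos2(id61) recv 36: drop; pos4(id22) recv 61: fwd; pos0(id36) recv 26: drop
Round 3: pos0(id36) recv 61: fwd
Round 4: pos1(id20) recv 61: fwd
Round 5: pos2(id61) recv 61: ELECTED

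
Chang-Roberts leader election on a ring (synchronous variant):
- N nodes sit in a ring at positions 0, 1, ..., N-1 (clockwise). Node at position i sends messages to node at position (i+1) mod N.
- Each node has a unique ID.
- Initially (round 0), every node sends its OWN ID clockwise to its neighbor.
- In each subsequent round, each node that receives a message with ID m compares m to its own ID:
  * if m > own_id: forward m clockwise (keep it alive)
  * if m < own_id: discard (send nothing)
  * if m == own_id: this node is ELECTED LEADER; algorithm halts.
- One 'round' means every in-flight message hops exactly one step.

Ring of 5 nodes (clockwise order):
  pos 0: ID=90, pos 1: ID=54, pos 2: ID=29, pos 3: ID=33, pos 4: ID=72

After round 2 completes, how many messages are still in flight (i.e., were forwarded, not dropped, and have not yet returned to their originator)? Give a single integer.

Answer: 2

Derivation:
Round 1: pos1(id54) recv 90: fwd; pos2(id29) recv 54: fwd; pos3(id33) recv 29: drop; pos4(id72) recv 33: drop; pos0(id90) recv 72: drop
Round 2: pos2(id29) recv 90: fwd; pos3(id33) recv 54: fwd
After round 2: 2 messages still in flight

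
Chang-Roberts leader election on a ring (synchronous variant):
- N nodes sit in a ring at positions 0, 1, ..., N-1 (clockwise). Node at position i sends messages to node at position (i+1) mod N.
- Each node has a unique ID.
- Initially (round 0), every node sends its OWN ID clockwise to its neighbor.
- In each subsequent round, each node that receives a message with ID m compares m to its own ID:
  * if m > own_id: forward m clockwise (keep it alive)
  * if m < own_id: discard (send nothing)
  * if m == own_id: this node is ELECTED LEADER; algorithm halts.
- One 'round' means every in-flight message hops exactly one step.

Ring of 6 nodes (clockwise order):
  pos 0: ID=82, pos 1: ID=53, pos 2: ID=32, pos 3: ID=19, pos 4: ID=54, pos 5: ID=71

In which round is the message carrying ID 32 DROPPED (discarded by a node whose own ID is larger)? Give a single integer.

Answer: 2

Derivation:
Round 1: pos1(id53) recv 82: fwd; pos2(id32) recv 53: fwd; pos3(id19) recv 32: fwd; pos4(id54) recv 19: drop; pos5(id71) recv 54: drop; pos0(id82) recv 71: drop
Round 2: pos2(id32) recv 82: fwd; pos3(id19) recv 53: fwd; pos4(id54) recv 32: drop
Round 3: pos3(id19) recv 82: fwd; pos4(id54) recv 53: drop
Round 4: pos4(id54) recv 82: fwd
Round 5: pos5(id71) recv 82: fwd
Round 6: pos0(id82) recv 82: ELECTED
Message ID 32 originates at pos 2; dropped at pos 4 in round 2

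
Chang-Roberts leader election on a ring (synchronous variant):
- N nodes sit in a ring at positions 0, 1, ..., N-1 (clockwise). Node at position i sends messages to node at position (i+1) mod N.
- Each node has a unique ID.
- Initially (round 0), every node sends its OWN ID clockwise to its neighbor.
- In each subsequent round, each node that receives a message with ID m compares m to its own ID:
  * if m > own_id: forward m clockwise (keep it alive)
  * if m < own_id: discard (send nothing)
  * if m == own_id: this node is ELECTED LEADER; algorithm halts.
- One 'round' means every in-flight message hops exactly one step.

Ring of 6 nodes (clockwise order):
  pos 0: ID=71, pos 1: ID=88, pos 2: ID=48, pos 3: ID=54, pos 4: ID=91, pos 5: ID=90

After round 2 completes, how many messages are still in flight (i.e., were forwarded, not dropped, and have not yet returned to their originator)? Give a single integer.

Answer: 3

Derivation:
Round 1: pos1(id88) recv 71: drop; pos2(id48) recv 88: fwd; pos3(id54) recv 48: drop; pos4(id91) recv 54: drop; pos5(id90) recv 91: fwd; pos0(id71) recv 90: fwd
Round 2: pos3(id54) recv 88: fwd; pos0(id71) recv 91: fwd; pos1(id88) recv 90: fwd
After round 2: 3 messages still in flight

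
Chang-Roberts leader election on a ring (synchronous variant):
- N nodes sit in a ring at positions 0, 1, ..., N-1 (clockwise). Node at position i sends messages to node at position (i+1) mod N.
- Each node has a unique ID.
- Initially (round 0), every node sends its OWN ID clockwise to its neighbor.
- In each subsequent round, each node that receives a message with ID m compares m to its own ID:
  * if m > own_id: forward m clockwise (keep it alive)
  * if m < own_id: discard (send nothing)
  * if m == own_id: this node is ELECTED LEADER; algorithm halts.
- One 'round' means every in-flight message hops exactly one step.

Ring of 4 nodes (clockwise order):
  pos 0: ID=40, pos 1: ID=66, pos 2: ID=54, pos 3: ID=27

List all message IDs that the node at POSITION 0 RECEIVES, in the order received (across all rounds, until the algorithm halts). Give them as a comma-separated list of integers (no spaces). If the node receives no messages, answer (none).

Answer: 27,54,66

Derivation:
Round 1: pos1(id66) recv 40: drop; pos2(id54) recv 66: fwd; pos3(id27) recv 54: fwd; pos0(id40) recv 27: drop
Round 2: pos3(id27) recv 66: fwd; pos0(id40) recv 54: fwd
Round 3: pos0(id40) recv 66: fwd; pos1(id66) recv 54: drop
Round 4: pos1(id66) recv 66: ELECTED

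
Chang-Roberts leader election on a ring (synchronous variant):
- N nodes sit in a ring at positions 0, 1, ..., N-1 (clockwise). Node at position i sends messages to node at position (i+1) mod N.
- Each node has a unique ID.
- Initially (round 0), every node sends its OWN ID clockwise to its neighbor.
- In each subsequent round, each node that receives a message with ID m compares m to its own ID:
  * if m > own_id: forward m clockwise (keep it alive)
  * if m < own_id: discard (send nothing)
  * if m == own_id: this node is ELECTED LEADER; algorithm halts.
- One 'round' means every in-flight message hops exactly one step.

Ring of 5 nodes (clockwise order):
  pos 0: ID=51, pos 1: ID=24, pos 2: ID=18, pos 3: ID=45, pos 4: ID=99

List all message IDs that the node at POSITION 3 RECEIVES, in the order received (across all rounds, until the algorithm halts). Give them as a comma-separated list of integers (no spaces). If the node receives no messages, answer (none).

Round 1: pos1(id24) recv 51: fwd; pos2(id18) recv 24: fwd; pos3(id45) recv 18: drop; pos4(id99) recv 45: drop; pos0(id51) recv 99: fwd
Round 2: pos2(id18) recv 51: fwd; pos3(id45) recv 24: drop; pos1(id24) recv 99: fwd
Round 3: pos3(id45) recv 51: fwd; pos2(id18) recv 99: fwd
Round 4: pos4(id99) recv 51: drop; pos3(id45) recv 99: fwd
Round 5: pos4(id99) recv 99: ELECTED

Answer: 18,24,51,99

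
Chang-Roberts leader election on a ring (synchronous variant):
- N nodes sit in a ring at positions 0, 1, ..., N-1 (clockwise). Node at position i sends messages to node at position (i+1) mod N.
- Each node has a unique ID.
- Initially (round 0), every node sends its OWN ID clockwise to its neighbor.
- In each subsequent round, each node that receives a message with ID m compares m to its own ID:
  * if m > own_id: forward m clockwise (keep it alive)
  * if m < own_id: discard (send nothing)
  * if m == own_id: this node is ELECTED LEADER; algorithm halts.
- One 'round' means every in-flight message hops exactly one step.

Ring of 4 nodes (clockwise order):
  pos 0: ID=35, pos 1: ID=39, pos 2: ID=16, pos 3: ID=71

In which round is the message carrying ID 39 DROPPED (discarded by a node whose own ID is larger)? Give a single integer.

Round 1: pos1(id39) recv 35: drop; pos2(id16) recv 39: fwd; pos3(id71) recv 16: drop; pos0(id35) recv 71: fwd
Round 2: pos3(id71) recv 39: drop; pos1(id39) recv 71: fwd
Round 3: pos2(id16) recv 71: fwd
Round 4: pos3(id71) recv 71: ELECTED
Message ID 39 originates at pos 1; dropped at pos 3 in round 2

Answer: 2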